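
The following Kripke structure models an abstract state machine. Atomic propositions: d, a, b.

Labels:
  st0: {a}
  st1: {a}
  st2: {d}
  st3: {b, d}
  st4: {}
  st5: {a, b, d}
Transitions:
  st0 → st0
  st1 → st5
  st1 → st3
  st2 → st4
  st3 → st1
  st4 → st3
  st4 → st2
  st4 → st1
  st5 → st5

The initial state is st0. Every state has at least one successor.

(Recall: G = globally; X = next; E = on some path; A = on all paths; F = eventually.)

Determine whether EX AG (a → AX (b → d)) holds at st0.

Satisfied

States satisfying AG (a → AX (b → d)): {st0, st1, st2, st3, st4, st5}.
States satisfying EX AG (a → AX (b → d)): {st0, st1, st2, st3, st4, st5}.
st0 ∈ Sat(EX AG (a → AX (b → d))).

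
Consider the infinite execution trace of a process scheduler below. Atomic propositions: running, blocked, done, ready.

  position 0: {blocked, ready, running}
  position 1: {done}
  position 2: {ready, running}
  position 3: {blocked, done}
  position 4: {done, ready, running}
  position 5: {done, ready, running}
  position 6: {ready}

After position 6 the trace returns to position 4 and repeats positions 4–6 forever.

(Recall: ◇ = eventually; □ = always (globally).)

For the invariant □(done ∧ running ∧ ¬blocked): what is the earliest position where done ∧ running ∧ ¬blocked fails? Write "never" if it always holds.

0

At position 0 the labels are {blocked, ready, running}, so done ∧ running ∧ ¬blocked is false there. This is the first violation.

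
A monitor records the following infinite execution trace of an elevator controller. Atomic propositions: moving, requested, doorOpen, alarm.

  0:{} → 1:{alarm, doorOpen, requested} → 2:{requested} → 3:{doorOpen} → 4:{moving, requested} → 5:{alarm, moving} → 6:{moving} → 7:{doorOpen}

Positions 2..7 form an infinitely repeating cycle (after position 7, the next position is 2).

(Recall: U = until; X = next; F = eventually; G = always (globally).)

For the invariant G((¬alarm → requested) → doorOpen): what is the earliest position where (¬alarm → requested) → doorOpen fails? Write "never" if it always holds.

Check (¬alarm → requested) → doorOpen at each position in order: 0 ✓, 1 ✓.
At position 2 the labels are {requested}, so (¬alarm → requested) → doorOpen is false there. This is the first violation.

2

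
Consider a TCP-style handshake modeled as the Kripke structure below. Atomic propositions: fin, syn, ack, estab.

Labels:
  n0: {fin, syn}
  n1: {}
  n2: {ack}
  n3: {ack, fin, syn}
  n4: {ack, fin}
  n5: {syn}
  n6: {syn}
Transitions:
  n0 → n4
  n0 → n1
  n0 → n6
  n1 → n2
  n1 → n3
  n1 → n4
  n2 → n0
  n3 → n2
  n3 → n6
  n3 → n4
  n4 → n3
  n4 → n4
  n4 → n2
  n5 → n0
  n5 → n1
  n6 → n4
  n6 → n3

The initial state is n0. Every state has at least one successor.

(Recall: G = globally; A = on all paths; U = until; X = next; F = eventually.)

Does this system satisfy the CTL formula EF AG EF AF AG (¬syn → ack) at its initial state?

States satisfying AG EF AF AG (¬syn → ack): ∅.
States satisfying EF AG EF AF AG (¬syn → ack): ∅.
No suitable path/successor from n0 witnesses the formula.
n0 ∉ Sat(EF AG EF AF AG (¬syn → ack)).

Does not hold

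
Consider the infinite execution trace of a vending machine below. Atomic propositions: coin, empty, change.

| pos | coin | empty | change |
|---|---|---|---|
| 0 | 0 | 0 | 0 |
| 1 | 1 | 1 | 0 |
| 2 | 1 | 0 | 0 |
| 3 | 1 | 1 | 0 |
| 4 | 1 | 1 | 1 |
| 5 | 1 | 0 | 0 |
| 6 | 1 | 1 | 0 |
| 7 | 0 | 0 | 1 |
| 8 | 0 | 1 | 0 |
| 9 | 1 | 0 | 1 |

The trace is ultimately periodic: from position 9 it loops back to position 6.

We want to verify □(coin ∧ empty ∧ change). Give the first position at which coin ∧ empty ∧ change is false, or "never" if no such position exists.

At position 0 the labels are {}, so coin ∧ empty ∧ change is false there. This is the first violation.

0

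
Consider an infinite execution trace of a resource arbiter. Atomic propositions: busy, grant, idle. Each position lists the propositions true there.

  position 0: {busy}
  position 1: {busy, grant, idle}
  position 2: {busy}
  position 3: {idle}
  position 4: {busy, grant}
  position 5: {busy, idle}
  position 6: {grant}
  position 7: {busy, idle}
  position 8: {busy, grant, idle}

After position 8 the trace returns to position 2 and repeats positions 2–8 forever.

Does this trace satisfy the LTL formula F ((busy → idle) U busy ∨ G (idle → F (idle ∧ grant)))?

(busy → idle) U busy ∨ G (idle → F (idle ∧ grant)) holds at position 0, which is reachable from 0, so F ((busy → idle) U busy ∨ G (idle → F (idle ∧ grant))) holds.

Satisfied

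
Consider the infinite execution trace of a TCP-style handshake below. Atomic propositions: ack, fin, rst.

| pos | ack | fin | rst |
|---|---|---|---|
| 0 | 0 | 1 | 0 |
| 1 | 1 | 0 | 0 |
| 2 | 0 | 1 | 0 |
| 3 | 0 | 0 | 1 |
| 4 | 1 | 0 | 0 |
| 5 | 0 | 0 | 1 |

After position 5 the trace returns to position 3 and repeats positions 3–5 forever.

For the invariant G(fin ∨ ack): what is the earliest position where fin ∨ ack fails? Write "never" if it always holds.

3

Check fin ∨ ack at each position in order: 0 ✓, 1 ✓, 2 ✓.
At position 3 the labels are {rst}, so fin ∨ ack is false there. This is the first violation.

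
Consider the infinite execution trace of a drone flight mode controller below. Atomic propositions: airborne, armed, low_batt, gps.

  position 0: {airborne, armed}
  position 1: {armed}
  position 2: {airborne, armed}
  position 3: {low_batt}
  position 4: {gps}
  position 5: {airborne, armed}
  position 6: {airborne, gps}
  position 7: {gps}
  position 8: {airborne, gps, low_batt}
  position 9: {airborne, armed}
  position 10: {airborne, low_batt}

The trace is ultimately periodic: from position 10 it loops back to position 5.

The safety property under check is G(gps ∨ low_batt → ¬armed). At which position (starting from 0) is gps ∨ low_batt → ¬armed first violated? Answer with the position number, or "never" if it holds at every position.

gps ∨ low_batt → ¬armed holds at every position 0..10, and those are all the positions the trace ever visits, so the invariant G(gps ∨ low_batt → ¬armed) is never violated.

never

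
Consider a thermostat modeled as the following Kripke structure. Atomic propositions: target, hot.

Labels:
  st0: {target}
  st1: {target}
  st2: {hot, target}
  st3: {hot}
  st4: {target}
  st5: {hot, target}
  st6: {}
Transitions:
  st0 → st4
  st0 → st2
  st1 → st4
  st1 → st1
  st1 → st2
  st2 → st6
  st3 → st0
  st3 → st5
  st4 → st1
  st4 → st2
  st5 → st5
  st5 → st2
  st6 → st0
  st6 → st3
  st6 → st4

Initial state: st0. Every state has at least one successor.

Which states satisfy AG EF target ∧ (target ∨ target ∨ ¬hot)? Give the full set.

{st0, st1, st2, st4, st5, st6}

States satisfying EF target: {st0, st1, st2, st3, st4, st5, st6}.
States satisfying AG EF target: {st0, st1, st2, st3, st4, st5, st6}.
States satisfying ¬hot: {st0, st1, st4, st6}.
States satisfying target ∨ ¬hot: {st0, st1, st2, st4, st5, st6}.
States satisfying target ∨ target ∨ ¬hot: {st0, st1, st2, st4, st5, st6}.
States satisfying AG EF target ∧ (target ∨ target ∨ ¬hot): {st0, st1, st2, st4, st5, st6}.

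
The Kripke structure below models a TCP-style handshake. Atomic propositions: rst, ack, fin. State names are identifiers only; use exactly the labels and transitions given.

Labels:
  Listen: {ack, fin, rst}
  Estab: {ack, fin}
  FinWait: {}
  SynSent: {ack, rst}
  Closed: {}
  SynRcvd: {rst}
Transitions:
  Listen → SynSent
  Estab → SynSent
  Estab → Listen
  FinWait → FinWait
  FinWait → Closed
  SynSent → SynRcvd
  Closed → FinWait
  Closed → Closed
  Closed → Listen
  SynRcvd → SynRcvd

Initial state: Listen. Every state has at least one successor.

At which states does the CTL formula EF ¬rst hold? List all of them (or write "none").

States satisfying ¬rst: {Estab, FinWait, Closed}.
States satisfying EF ¬rst: {Estab, FinWait, Closed}.

{Estab, FinWait, Closed}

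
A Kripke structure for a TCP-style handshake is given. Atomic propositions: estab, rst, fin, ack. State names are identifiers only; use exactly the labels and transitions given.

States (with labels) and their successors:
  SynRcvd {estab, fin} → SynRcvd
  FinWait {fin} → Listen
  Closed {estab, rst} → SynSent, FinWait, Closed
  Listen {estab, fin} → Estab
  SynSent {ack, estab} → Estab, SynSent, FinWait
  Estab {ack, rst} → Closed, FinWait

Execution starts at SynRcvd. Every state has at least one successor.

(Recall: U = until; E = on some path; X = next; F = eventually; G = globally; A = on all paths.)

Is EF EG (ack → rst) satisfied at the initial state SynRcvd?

States satisfying EG (ack → rst): {SynRcvd, FinWait, Closed, Listen, Estab}.
States satisfying EF EG (ack → rst): {SynRcvd, FinWait, Closed, Listen, SynSent, Estab}.
Some path from SynRcvd reaches a state where EG (ack → rst) holds.
SynRcvd ∈ Sat(EF EG (ack → rst)).

Satisfied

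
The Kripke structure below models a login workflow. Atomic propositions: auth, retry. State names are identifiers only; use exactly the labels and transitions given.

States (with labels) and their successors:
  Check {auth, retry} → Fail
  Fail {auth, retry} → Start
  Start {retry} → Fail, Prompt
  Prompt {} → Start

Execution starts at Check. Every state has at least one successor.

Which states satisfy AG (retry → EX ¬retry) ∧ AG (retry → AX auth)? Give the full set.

States satisfying retry → EX ¬retry: {Start, Prompt}.
States satisfying AG (retry → EX ¬retry): ∅.
States satisfying retry → AX auth: {Check, Prompt}.
States satisfying AG (retry → AX auth): ∅.
States satisfying AG (retry → EX ¬retry) ∧ AG (retry → AX auth): ∅.

none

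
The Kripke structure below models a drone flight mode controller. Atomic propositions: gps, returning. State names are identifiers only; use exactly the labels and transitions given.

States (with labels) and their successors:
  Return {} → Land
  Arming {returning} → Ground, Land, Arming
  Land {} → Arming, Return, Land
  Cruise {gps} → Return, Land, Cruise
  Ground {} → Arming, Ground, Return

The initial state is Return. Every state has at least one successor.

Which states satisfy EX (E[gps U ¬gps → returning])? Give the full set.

{Arming, Land, Cruise, Ground}

States satisfying E[gps U ¬gps → returning]: {Arming, Cruise}.
States satisfying EX (E[gps U ¬gps → returning]): {Arming, Land, Cruise, Ground}.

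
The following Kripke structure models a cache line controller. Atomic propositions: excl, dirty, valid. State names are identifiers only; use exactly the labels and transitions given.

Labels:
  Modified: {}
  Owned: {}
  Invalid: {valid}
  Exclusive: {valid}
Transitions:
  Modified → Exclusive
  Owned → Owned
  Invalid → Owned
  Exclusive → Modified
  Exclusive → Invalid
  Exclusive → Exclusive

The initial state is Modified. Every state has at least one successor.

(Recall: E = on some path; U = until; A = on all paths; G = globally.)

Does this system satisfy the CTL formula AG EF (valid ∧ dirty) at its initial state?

States satisfying EF (valid ∧ dirty): ∅.
States satisfying AG EF (valid ∧ dirty): ∅.
Exclusive is reachable from Modified and violates EF (valid ∧ dirty), so AG fails at Modified.
Modified ∉ Sat(AG EF (valid ∧ dirty)).

Does not hold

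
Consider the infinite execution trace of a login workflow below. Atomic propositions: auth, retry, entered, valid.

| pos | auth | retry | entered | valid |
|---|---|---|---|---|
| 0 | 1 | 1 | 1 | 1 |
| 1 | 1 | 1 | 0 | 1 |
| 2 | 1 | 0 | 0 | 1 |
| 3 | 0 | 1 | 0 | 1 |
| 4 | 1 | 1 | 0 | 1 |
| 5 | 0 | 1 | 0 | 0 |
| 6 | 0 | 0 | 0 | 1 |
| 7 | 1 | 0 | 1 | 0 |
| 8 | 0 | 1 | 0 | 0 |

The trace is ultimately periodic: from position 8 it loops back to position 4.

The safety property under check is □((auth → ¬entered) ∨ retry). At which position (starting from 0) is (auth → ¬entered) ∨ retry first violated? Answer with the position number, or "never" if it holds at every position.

Check (auth → ¬entered) ∨ retry at each position in order: 0 ✓, 1 ✓, 2 ✓, 3 ✓, 4 ✓, 5 ✓, 6 ✓.
At position 7 the labels are {auth, entered}, so (auth → ¬entered) ∨ retry is false there. This is the first violation.

7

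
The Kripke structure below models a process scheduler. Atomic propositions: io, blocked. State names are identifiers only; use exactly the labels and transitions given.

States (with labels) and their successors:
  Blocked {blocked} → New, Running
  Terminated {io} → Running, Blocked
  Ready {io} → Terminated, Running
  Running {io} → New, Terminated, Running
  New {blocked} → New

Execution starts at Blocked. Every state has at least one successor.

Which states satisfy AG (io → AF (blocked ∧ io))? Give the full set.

States satisfying io → AF (blocked ∧ io): {Blocked, New}.
States satisfying AG (io → AF (blocked ∧ io)): {New}.

{New}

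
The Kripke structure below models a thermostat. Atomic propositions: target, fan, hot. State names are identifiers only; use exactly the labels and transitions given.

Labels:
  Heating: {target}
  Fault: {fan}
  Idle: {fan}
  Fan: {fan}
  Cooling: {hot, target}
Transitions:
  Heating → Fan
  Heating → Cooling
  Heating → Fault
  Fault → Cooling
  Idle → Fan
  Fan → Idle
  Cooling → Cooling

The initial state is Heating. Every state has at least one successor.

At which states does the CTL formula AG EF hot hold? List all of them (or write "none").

States satisfying EF hot: {Heating, Fault, Cooling}.
States satisfying AG EF hot: {Fault, Cooling}.

{Fault, Cooling}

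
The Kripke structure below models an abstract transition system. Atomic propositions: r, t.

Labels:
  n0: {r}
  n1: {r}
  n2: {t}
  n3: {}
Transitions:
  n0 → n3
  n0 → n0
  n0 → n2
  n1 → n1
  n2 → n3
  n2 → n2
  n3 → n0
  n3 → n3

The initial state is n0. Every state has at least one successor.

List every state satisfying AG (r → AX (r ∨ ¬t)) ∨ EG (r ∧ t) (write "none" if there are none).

States satisfying r → AX (r ∨ ¬t): {n1, n2, n3}.
States satisfying AG (r → AX (r ∨ ¬t)): {n1}.
States satisfying r ∧ t: ∅.
States satisfying EG (r ∧ t): ∅.
States satisfying AG (r → AX (r ∨ ¬t)) ∨ EG (r ∧ t): {n1}.

{n1}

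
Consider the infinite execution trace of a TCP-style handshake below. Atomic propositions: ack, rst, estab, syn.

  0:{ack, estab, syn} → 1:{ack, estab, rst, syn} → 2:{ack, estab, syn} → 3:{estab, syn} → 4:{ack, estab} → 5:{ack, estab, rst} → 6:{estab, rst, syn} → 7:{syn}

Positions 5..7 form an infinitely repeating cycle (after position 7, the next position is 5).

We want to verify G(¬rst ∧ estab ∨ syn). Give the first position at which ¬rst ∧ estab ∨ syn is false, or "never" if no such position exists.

5

Check ¬rst ∧ estab ∨ syn at each position in order: 0 ✓, 1 ✓, 2 ✓, 3 ✓, 4 ✓.
At position 5 the labels are {ack, estab, rst}, so ¬rst ∧ estab ∨ syn is false there. This is the first violation.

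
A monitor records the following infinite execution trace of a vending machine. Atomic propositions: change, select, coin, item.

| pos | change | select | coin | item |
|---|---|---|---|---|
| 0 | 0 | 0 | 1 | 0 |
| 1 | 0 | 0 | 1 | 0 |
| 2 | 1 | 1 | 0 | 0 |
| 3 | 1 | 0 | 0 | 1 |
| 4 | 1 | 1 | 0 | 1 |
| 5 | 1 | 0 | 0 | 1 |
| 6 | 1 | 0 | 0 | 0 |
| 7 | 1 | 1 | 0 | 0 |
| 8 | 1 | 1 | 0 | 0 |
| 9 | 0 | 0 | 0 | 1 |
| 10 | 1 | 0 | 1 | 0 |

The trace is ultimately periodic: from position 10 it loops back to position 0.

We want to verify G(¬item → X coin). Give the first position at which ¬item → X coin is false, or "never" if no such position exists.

1

Check ¬item → X coin at each position in order: 0 ✓.
At position 1 the labels are {coin} and the next position 2 has {change, select}, so ¬item → X coin is false there. This is the first violation.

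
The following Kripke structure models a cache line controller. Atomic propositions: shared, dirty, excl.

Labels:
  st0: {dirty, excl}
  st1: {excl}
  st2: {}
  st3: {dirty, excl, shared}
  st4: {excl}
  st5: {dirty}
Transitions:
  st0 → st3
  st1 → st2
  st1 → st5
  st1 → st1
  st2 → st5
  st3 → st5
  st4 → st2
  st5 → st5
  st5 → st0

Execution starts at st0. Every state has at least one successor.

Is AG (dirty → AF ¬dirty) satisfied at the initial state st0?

Does not hold

States satisfying dirty → AF ¬dirty: {st1, st2, st4}.
States satisfying AG (dirty → AF ¬dirty): ∅.
st0 is reachable from st0 and violates dirty → AF ¬dirty, so AG fails at st0.
st0 ∉ Sat(AG (dirty → AF ¬dirty)).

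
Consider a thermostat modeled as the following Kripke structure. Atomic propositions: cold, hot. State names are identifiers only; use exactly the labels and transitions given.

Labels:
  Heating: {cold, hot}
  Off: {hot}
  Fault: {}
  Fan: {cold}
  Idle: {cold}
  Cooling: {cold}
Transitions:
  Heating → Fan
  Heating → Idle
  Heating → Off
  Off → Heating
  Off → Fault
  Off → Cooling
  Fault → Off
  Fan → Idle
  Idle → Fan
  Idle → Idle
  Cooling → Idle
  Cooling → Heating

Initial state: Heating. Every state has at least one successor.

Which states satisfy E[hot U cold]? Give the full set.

{Heating, Off, Fan, Idle, Cooling}

States satisfying hot: {Heating, Off}.
States satisfying cold: {Heating, Fan, Idle, Cooling}.
States satisfying E[hot U cold]: {Heating, Off, Fan, Idle, Cooling}.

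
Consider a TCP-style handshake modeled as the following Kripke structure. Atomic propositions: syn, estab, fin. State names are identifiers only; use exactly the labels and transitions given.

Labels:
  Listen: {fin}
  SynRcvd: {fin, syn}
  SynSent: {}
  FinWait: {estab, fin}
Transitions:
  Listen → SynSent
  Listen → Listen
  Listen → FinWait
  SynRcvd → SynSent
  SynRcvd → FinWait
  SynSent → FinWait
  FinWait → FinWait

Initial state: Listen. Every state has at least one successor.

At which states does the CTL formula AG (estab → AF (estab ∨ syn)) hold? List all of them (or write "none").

States satisfying estab → AF (estab ∨ syn): {Listen, SynRcvd, SynSent, FinWait}.
States satisfying AG (estab → AF (estab ∨ syn)): {Listen, SynRcvd, SynSent, FinWait}.

{Listen, SynRcvd, SynSent, FinWait}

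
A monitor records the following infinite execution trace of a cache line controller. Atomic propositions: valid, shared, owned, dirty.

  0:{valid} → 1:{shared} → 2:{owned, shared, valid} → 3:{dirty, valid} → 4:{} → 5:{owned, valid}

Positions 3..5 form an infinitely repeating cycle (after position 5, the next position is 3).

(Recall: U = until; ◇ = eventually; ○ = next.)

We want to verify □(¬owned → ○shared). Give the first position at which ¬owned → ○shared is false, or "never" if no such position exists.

Check ¬owned → ○shared at each position in order: 0 ✓, 1 ✓, 2 ✓.
At position 3 the labels are {dirty, valid} and the next position 4 has {}, so ¬owned → ○shared is false there. This is the first violation.

3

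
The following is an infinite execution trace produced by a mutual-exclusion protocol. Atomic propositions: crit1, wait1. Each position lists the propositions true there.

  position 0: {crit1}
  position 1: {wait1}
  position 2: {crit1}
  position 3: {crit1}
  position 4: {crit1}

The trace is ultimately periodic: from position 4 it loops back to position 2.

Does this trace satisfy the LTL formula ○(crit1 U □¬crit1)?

Does not hold

The position after 0 is 1; crit1 U □¬crit1 is false there.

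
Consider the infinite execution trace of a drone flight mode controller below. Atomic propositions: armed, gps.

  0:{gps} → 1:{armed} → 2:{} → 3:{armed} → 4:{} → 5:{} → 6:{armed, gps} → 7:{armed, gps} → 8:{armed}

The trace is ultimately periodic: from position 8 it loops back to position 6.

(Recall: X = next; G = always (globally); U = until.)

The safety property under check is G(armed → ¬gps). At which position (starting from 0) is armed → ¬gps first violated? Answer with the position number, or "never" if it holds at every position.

Check armed → ¬gps at each position in order: 0 ✓, 1 ✓, 2 ✓, 3 ✓, 4 ✓, 5 ✓.
At position 6 the labels are {armed, gps}, so armed → ¬gps is false there. This is the first violation.

6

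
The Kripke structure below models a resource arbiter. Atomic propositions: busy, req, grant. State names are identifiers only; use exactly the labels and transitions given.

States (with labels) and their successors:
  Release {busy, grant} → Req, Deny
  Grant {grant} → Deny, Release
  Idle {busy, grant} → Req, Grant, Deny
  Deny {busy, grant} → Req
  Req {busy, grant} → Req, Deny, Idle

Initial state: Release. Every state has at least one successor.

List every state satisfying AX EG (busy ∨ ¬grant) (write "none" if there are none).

{Release, Grant, Deny, Req}

States satisfying EG (busy ∨ ¬grant): {Release, Idle, Deny, Req}.
States satisfying AX EG (busy ∨ ¬grant): {Release, Grant, Deny, Req}.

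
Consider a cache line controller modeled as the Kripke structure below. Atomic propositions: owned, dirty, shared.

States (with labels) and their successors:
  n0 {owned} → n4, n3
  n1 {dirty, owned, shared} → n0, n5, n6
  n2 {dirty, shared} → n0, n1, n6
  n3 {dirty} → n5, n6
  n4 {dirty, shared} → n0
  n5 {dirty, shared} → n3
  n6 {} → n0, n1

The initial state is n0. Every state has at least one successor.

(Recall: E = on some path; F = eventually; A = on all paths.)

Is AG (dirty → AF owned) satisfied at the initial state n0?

No

States satisfying dirty → AF owned: {n0, n1, n2, n4, n6}.
States satisfying AG (dirty → AF owned): ∅.
n3 is reachable from n0 and violates dirty → AF owned, so AG fails at n0.
n0 ∉ Sat(AG (dirty → AF owned)).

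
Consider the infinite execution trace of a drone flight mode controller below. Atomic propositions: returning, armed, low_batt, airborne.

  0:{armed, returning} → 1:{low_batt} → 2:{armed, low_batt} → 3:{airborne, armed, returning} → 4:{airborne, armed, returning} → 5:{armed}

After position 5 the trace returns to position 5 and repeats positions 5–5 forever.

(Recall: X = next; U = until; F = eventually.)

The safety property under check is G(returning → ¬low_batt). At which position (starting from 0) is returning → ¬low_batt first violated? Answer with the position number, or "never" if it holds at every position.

never

returning → ¬low_batt holds at every position 0..5, and those are all the positions the trace ever visits, so the invariant G(returning → ¬low_batt) is never violated.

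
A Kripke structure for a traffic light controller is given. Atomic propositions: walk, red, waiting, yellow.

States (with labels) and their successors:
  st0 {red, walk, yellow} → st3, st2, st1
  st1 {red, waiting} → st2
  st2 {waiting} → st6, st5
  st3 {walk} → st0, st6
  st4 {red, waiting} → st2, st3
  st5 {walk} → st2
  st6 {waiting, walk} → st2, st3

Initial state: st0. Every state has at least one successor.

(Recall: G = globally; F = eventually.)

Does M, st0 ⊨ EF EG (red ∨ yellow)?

States satisfying EG (red ∨ yellow): ∅.
States satisfying EF EG (red ∨ yellow): ∅.
No suitable path/successor from st0 witnesses the formula.
st0 ∉ Sat(EF EG (red ∨ yellow)).

No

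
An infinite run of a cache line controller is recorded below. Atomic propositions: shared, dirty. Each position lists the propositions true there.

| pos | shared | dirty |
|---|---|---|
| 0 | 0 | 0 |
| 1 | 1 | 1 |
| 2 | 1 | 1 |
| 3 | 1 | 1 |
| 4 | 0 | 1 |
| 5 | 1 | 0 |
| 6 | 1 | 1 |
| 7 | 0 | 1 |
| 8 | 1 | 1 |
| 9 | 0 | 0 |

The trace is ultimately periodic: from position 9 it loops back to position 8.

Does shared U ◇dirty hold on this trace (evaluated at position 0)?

Yes

Walking from position 0: ◇dirty first holds at position 0, and shared holds at every earlier position along the way, so shared U ◇dirty holds.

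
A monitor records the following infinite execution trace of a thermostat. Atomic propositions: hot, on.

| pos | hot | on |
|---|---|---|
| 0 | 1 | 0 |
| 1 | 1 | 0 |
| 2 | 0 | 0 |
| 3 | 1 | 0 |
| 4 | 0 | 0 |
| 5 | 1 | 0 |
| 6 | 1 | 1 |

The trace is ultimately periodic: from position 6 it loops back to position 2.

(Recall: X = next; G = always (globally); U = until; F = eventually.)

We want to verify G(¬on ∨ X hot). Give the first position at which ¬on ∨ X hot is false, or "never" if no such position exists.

6

Check ¬on ∨ X hot at each position in order: 0 ✓, 1 ✓, 2 ✓, 3 ✓, 4 ✓, 5 ✓.
At position 6 the labels are {hot, on} and the next position 2 has {}, so ¬on ∨ X hot is false there. This is the first violation.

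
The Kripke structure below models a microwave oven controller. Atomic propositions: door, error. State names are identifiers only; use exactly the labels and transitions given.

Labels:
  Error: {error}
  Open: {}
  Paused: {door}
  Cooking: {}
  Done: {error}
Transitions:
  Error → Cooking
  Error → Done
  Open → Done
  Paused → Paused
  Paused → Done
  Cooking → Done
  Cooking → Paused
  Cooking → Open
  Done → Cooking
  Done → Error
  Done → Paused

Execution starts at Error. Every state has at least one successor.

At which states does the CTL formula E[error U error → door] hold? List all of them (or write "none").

{Error, Open, Paused, Cooking, Done}

States satisfying error: {Error, Done}.
States satisfying error → door: {Open, Paused, Cooking}.
States satisfying E[error U error → door]: {Error, Open, Paused, Cooking, Done}.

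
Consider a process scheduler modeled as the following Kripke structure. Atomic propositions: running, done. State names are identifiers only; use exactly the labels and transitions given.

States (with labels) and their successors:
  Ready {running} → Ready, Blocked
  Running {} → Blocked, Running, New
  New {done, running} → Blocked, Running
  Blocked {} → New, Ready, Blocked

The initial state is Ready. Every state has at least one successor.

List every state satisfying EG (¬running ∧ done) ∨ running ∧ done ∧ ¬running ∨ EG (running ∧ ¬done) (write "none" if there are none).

{Ready}

States satisfying ¬running ∧ done: ∅.
States satisfying EG (¬running ∧ done): ∅.
States satisfying running ∧ done: {New}.
States satisfying ¬running: {Running, Blocked}.
States satisfying running ∧ done ∧ ¬running: ∅.
States satisfying running ∧ ¬done: {Ready}.
States satisfying EG (running ∧ ¬done): {Ready}.
States satisfying running ∧ done ∧ ¬running ∨ EG (running ∧ ¬done): {Ready}.
States satisfying EG (¬running ∧ done) ∨ running ∧ done ∧ ¬running ∨ EG (running ∧ ¬done): {Ready}.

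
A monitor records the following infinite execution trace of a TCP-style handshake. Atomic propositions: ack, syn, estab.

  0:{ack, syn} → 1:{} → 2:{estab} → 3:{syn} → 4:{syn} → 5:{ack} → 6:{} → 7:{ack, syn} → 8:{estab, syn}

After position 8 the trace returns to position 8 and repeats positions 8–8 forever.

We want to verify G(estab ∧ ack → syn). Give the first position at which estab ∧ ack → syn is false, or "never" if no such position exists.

never

estab ∧ ack → syn holds at every position 0..8, and those are all the positions the trace ever visits, so the invariant G(estab ∧ ack → syn) is never violated.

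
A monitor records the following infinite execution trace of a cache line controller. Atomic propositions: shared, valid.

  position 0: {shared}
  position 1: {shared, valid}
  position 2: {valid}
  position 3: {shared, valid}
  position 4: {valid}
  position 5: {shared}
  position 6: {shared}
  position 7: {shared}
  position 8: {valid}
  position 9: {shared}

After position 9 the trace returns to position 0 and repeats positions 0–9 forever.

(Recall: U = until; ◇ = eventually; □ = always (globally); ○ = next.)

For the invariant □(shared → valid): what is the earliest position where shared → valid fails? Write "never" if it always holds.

At position 0 the labels are {shared}, so shared → valid is false there. This is the first violation.

0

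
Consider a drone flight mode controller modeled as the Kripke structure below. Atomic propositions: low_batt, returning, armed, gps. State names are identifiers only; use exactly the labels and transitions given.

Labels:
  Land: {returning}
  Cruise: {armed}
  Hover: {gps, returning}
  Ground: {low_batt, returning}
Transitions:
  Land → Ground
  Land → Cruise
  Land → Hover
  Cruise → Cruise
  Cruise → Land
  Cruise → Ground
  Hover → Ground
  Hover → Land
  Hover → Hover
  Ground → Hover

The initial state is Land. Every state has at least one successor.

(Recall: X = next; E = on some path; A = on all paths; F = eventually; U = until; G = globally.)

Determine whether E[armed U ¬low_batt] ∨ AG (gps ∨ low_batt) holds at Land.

States satisfying armed: {Cruise}.
States satisfying ¬low_batt: {Land, Cruise, Hover}.
States satisfying E[armed U ¬low_batt]: {Land, Cruise, Hover}.
States satisfying gps ∨ low_batt: {Hover, Ground}.
States satisfying AG (gps ∨ low_batt): ∅.
States satisfying E[armed U ¬low_batt] ∨ AG (gps ∨ low_batt): {Land, Cruise, Hover}.
Land ∈ Sat(E[armed U ¬low_batt] ∨ AG (gps ∨ low_batt)).

Holds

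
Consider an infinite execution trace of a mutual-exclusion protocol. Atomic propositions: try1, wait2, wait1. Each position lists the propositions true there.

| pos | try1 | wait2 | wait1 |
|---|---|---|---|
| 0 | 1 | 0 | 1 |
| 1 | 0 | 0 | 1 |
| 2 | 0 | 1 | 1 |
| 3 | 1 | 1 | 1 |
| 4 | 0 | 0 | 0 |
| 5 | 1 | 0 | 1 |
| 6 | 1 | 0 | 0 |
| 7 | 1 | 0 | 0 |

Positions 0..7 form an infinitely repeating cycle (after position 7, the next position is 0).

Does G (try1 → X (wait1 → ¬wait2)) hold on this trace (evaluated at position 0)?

try1 → X (wait1 → ¬wait2) holds at every position 0..7, and those are all positions ever visited, so G (try1 → X (wait1 → ¬wait2)) holds.
Positions where try1 holds: 0, 3, 5, 6, 7.
Check X (wait1 → ¬wait2) at each: 0→ok, 3→ok, 5→ok, 6→ok, 7→ok.

Satisfied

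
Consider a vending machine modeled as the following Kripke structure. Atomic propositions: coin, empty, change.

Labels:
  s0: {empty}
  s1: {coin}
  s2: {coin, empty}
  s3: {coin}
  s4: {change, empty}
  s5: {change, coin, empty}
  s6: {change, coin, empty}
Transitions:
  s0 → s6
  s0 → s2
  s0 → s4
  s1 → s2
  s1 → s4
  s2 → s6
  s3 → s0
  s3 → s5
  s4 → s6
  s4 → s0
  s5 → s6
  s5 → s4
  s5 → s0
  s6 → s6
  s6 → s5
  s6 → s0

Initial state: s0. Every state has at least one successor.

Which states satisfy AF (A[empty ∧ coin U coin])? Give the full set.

{s1, s2, s3, s5, s6}

States satisfying A[empty ∧ coin U coin]: {s1, s2, s3, s5, s6}.
States satisfying AF (A[empty ∧ coin U coin]): {s1, s2, s3, s5, s6}.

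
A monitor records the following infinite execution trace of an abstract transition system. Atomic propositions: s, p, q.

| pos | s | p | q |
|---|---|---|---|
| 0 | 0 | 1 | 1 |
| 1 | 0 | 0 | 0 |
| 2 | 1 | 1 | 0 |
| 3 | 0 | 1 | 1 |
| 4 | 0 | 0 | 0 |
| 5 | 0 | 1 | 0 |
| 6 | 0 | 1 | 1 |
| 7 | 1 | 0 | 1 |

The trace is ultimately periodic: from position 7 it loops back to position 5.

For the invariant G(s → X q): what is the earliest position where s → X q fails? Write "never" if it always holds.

Check s → X q at each position in order: 0 ✓, 1 ✓, 2 ✓, 3 ✓, 4 ✓, 5 ✓, 6 ✓.
At position 7 the labels are {q, s} and the next position 5 has {p}, so s → X q is false there. This is the first violation.

7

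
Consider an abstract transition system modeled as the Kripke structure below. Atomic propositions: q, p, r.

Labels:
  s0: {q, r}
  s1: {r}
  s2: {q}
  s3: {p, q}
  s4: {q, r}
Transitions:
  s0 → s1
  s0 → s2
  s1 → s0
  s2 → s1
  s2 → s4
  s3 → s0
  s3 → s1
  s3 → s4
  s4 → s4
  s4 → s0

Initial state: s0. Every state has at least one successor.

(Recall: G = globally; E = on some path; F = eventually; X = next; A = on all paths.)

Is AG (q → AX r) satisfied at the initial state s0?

No

States satisfying q → AX r: {s1, s2, s3, s4}.
States satisfying AG (q → AX r): ∅.
s0 is reachable from s0 and violates q → AX r, so AG fails at s0.
s0 ∉ Sat(AG (q → AX r)).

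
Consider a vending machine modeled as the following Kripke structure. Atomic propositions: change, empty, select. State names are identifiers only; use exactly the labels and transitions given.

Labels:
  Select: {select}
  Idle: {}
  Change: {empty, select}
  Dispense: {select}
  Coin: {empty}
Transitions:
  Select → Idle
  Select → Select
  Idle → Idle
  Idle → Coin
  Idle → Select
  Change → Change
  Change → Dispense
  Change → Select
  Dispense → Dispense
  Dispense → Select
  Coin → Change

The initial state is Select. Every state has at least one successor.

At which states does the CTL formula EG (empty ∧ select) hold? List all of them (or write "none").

States satisfying empty ∧ select: {Change}.
States satisfying EG (empty ∧ select): {Change}.

{Change}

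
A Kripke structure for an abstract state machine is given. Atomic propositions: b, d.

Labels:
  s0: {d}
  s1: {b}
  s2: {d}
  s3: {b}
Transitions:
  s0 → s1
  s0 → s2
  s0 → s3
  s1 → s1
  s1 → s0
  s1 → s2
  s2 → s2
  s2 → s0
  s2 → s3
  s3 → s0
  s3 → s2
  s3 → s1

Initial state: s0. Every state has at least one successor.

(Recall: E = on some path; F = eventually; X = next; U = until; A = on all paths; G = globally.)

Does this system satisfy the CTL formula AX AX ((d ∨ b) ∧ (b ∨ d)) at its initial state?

States satisfying AX ((d ∨ b) ∧ (b ∨ d)): {s0, s1, s2, s3}.
States satisfying AX AX ((d ∨ b) ∧ (b ∨ d)): {s0, s1, s2, s3}.
s0 ∈ Sat(AX AX ((d ∨ b) ∧ (b ∨ d))).

Satisfied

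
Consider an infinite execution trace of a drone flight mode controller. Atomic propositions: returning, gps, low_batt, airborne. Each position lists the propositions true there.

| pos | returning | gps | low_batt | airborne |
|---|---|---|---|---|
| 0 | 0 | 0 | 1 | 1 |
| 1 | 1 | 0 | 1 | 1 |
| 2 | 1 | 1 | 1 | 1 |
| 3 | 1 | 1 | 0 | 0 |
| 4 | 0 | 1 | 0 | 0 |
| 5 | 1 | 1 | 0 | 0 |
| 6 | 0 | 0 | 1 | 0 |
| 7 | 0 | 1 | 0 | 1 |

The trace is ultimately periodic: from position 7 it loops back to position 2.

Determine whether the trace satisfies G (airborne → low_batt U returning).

airborne → low_batt U returning must hold at every position from 0 onward. It fails at position 7, so G (airborne → low_batt U returning) is false.
Positions where airborne holds: 0, 1, 2, 7.
Check low_batt U returning at each: 0→ok, 1→ok, 2→ok, 7→fails.

Does not hold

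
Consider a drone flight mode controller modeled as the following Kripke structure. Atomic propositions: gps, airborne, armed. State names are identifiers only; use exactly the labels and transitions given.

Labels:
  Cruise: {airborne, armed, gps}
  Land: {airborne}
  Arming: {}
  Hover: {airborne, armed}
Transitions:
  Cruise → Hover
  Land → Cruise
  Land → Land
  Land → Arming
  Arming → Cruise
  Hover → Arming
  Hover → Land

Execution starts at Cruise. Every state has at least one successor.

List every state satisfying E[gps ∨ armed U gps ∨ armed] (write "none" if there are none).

{Cruise, Hover}

States satisfying gps ∨ armed: {Cruise, Hover}.
States satisfying E[gps ∨ armed U gps ∨ armed]: {Cruise, Hover}.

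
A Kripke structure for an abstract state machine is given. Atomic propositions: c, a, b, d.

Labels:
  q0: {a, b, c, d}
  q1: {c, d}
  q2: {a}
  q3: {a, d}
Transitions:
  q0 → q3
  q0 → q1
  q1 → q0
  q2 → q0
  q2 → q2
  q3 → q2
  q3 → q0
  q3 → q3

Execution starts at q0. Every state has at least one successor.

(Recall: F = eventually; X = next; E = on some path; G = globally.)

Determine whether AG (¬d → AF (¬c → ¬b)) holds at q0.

Holds

States satisfying ¬d → AF (¬c → ¬b): {q0, q1, q2, q3}.
States satisfying AG (¬d → AF (¬c → ¬b)): {q0, q1, q2, q3}.
Every state reachable from q0 satisfies ¬d → AF (¬c → ¬b).
q0 ∈ Sat(AG (¬d → AF (¬c → ¬b))).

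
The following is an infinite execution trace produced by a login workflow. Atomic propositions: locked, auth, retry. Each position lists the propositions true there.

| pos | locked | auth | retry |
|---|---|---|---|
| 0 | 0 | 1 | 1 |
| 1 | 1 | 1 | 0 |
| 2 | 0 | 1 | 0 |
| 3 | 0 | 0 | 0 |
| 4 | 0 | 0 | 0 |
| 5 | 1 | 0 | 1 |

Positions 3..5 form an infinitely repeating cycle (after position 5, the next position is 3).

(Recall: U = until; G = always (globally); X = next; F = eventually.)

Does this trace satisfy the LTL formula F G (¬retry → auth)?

Violated

G (¬retry → auth) is false at every position 0..5, so it never becomes true and F G (¬retry → auth) fails.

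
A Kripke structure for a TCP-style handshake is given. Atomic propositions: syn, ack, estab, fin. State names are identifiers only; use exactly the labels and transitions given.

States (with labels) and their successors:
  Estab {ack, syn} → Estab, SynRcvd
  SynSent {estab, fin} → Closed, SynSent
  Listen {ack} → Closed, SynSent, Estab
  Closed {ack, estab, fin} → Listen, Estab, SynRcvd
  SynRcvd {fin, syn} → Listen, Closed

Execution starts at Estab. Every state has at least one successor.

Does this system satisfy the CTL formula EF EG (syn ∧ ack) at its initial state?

Satisfied

States satisfying EG (syn ∧ ack): {Estab}.
States satisfying EF EG (syn ∧ ack): {Estab, SynSent, Listen, Closed, SynRcvd}.
Some path from Estab reaches a state where EG (syn ∧ ack) holds.
Estab ∈ Sat(EF EG (syn ∧ ack)).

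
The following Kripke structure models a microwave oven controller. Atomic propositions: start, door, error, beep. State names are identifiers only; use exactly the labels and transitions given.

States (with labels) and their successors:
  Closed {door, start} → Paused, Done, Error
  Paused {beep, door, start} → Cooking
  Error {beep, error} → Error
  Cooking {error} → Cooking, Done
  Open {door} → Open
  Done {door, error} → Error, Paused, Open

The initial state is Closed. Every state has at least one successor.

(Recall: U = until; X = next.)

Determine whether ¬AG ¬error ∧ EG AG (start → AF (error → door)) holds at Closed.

States satisfying ¬error: {Closed, Paused, Open}.
States satisfying AG ¬error: {Open}.
States satisfying ¬AG ¬error: {Closed, Paused, Error, Cooking, Done}.
States satisfying AG (start → AF (error → door)): {Closed, Paused, Error, Cooking, Open, Done}.
States satisfying EG AG (start → AF (error → door)): {Closed, Paused, Error, Cooking, Open, Done}.
States satisfying ¬AG ¬error ∧ EG AG (start → AF (error → door)): {Closed, Paused, Error, Cooking, Done}.
Closed ∈ Sat(¬AG ¬error ∧ EG AG (start → AF (error → door))).

Satisfied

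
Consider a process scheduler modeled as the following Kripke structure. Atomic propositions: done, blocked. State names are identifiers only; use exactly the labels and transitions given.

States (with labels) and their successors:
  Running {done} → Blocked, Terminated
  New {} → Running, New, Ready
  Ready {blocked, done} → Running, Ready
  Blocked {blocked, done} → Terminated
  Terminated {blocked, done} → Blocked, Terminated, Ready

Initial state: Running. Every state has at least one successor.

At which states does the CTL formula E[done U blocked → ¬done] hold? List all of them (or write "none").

{Running, New, Ready, Blocked, Terminated}

States satisfying done: {Running, Ready, Blocked, Terminated}.
States satisfying blocked → ¬done: {Running, New}.
States satisfying E[done U blocked → ¬done]: {Running, New, Ready, Blocked, Terminated}.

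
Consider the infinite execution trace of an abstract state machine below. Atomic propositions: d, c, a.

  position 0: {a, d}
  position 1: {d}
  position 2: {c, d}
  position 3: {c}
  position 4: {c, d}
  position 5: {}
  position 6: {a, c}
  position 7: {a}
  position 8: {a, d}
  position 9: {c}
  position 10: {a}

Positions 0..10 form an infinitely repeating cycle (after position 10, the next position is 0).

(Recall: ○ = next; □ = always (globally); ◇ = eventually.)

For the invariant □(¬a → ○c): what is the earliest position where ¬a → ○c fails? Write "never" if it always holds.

4

Check ¬a → ○c at each position in order: 0 ✓, 1 ✓, 2 ✓, 3 ✓.
At position 4 the labels are {c, d} and the next position 5 has {}, so ¬a → ○c is false there. This is the first violation.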